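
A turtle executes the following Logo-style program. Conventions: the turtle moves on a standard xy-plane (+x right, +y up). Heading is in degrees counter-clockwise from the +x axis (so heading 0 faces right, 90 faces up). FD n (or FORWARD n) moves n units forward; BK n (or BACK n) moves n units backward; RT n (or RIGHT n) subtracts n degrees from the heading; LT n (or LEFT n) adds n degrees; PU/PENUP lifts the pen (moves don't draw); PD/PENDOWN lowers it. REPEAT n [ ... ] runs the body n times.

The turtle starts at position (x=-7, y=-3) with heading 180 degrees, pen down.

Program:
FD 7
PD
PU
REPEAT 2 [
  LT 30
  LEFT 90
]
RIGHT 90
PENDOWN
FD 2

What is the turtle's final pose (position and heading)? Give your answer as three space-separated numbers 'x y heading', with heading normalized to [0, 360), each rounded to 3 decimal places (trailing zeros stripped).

Executing turtle program step by step:
Start: pos=(-7,-3), heading=180, pen down
FD 7: (-7,-3) -> (-14,-3) [heading=180, draw]
PD: pen down
PU: pen up
REPEAT 2 [
  -- iteration 1/2 --
  LT 30: heading 180 -> 210
  LT 90: heading 210 -> 300
  -- iteration 2/2 --
  LT 30: heading 300 -> 330
  LT 90: heading 330 -> 60
]
RT 90: heading 60 -> 330
PD: pen down
FD 2: (-14,-3) -> (-12.268,-4) [heading=330, draw]
Final: pos=(-12.268,-4), heading=330, 2 segment(s) drawn

Answer: -12.268 -4 330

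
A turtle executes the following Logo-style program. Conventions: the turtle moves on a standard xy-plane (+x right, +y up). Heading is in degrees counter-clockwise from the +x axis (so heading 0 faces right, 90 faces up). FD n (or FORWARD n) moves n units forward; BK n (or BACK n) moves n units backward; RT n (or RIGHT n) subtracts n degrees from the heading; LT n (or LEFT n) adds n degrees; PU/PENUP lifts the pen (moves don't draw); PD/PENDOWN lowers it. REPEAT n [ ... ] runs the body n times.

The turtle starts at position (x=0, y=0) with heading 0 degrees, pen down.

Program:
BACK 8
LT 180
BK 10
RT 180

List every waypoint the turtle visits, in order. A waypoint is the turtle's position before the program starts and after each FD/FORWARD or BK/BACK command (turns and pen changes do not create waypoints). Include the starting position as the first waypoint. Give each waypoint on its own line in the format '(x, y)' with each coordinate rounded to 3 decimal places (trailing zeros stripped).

Answer: (0, 0)
(-8, 0)
(2, 0)

Derivation:
Executing turtle program step by step:
Start: pos=(0,0), heading=0, pen down
BK 8: (0,0) -> (-8,0) [heading=0, draw]
LT 180: heading 0 -> 180
BK 10: (-8,0) -> (2,0) [heading=180, draw]
RT 180: heading 180 -> 0
Final: pos=(2,0), heading=0, 2 segment(s) drawn
Waypoints (3 total):
(0, 0)
(-8, 0)
(2, 0)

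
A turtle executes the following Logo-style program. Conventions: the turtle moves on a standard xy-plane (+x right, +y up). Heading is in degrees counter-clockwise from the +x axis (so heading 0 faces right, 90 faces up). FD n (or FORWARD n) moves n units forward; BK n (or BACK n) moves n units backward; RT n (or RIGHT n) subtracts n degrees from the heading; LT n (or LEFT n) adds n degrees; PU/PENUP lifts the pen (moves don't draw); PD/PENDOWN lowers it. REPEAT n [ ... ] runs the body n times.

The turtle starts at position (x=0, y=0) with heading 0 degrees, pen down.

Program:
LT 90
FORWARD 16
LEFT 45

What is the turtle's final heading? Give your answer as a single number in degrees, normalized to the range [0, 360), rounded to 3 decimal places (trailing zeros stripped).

Executing turtle program step by step:
Start: pos=(0,0), heading=0, pen down
LT 90: heading 0 -> 90
FD 16: (0,0) -> (0,16) [heading=90, draw]
LT 45: heading 90 -> 135
Final: pos=(0,16), heading=135, 1 segment(s) drawn

Answer: 135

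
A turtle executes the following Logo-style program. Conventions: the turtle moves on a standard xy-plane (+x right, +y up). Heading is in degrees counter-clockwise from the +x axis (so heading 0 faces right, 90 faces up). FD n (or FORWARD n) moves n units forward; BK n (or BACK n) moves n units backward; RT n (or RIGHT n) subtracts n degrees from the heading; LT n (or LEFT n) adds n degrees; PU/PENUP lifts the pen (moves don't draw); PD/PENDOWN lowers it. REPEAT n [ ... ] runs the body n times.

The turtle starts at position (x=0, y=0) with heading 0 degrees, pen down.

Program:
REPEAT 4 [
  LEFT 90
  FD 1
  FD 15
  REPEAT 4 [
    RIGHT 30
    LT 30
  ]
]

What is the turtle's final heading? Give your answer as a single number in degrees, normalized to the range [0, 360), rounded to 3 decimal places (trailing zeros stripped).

Answer: 0

Derivation:
Executing turtle program step by step:
Start: pos=(0,0), heading=0, pen down
REPEAT 4 [
  -- iteration 1/4 --
  LT 90: heading 0 -> 90
  FD 1: (0,0) -> (0,1) [heading=90, draw]
  FD 15: (0,1) -> (0,16) [heading=90, draw]
  REPEAT 4 [
    -- iteration 1/4 --
    RT 30: heading 90 -> 60
    LT 30: heading 60 -> 90
    -- iteration 2/4 --
    RT 30: heading 90 -> 60
    LT 30: heading 60 -> 90
    -- iteration 3/4 --
    RT 30: heading 90 -> 60
    LT 30: heading 60 -> 90
    -- iteration 4/4 --
    RT 30: heading 90 -> 60
    LT 30: heading 60 -> 90
  ]
  -- iteration 2/4 --
  LT 90: heading 90 -> 180
  FD 1: (0,16) -> (-1,16) [heading=180, draw]
  FD 15: (-1,16) -> (-16,16) [heading=180, draw]
  REPEAT 4 [
    -- iteration 1/4 --
    RT 30: heading 180 -> 150
    LT 30: heading 150 -> 180
    -- iteration 2/4 --
    RT 30: heading 180 -> 150
    LT 30: heading 150 -> 180
    -- iteration 3/4 --
    RT 30: heading 180 -> 150
    LT 30: heading 150 -> 180
    -- iteration 4/4 --
    RT 30: heading 180 -> 150
    LT 30: heading 150 -> 180
  ]
  -- iteration 3/4 --
  LT 90: heading 180 -> 270
  FD 1: (-16,16) -> (-16,15) [heading=270, draw]
  FD 15: (-16,15) -> (-16,0) [heading=270, draw]
  REPEAT 4 [
    -- iteration 1/4 --
    RT 30: heading 270 -> 240
    LT 30: heading 240 -> 270
    -- iteration 2/4 --
    RT 30: heading 270 -> 240
    LT 30: heading 240 -> 270
    -- iteration 3/4 --
    RT 30: heading 270 -> 240
    LT 30: heading 240 -> 270
    -- iteration 4/4 --
    RT 30: heading 270 -> 240
    LT 30: heading 240 -> 270
  ]
  -- iteration 4/4 --
  LT 90: heading 270 -> 0
  FD 1: (-16,0) -> (-15,0) [heading=0, draw]
  FD 15: (-15,0) -> (0,0) [heading=0, draw]
  REPEAT 4 [
    -- iteration 1/4 --
    RT 30: heading 0 -> 330
    LT 30: heading 330 -> 0
    -- iteration 2/4 --
    RT 30: heading 0 -> 330
    LT 30: heading 330 -> 0
    -- iteration 3/4 --
    RT 30: heading 0 -> 330
    LT 30: heading 330 -> 0
    -- iteration 4/4 --
    RT 30: heading 0 -> 330
    LT 30: heading 330 -> 0
  ]
]
Final: pos=(0,0), heading=0, 8 segment(s) drawn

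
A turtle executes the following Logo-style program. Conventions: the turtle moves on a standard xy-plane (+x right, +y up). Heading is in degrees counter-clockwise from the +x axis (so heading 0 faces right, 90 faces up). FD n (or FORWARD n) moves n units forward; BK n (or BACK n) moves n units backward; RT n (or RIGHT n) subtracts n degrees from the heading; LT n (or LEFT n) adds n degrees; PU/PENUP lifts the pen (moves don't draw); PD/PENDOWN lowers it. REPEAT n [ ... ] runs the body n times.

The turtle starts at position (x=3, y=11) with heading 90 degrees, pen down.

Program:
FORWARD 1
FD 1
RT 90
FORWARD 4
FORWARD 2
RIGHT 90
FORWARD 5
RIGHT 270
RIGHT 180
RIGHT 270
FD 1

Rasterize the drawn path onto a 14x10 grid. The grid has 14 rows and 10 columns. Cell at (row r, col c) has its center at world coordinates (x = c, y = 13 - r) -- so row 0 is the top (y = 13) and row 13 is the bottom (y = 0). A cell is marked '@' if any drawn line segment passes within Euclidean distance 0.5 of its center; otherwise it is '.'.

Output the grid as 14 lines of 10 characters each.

Segment 0: (3,11) -> (3,12)
Segment 1: (3,12) -> (3,13)
Segment 2: (3,13) -> (7,13)
Segment 3: (7,13) -> (9,13)
Segment 4: (9,13) -> (9,8)
Segment 5: (9,8) -> (9,7)

Answer: ...@@@@@@@
...@.....@
...@.....@
.........@
.........@
.........@
.........@
..........
..........
..........
..........
..........
..........
..........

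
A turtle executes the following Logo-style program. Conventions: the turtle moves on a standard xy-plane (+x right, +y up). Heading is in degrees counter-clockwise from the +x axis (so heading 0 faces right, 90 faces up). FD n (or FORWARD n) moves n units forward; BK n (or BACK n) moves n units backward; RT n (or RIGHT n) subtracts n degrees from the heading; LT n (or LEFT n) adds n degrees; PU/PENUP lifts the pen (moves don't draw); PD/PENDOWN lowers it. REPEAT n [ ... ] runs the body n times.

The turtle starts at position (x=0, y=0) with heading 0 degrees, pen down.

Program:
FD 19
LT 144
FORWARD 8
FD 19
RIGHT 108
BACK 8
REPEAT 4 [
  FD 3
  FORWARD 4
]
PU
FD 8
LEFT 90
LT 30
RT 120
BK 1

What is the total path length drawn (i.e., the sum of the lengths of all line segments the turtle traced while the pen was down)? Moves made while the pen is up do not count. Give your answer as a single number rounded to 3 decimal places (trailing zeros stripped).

Executing turtle program step by step:
Start: pos=(0,0), heading=0, pen down
FD 19: (0,0) -> (19,0) [heading=0, draw]
LT 144: heading 0 -> 144
FD 8: (19,0) -> (12.528,4.702) [heading=144, draw]
FD 19: (12.528,4.702) -> (-2.843,15.87) [heading=144, draw]
RT 108: heading 144 -> 36
BK 8: (-2.843,15.87) -> (-9.316,11.168) [heading=36, draw]
REPEAT 4 [
  -- iteration 1/4 --
  FD 3: (-9.316,11.168) -> (-6.889,12.931) [heading=36, draw]
  FD 4: (-6.889,12.931) -> (-3.652,15.282) [heading=36, draw]
  -- iteration 2/4 --
  FD 3: (-3.652,15.282) -> (-1.225,17.046) [heading=36, draw]
  FD 4: (-1.225,17.046) -> (2.011,19.397) [heading=36, draw]
  -- iteration 3/4 --
  FD 3: (2.011,19.397) -> (4.438,21.16) [heading=36, draw]
  FD 4: (4.438,21.16) -> (7.674,23.511) [heading=36, draw]
  -- iteration 4/4 --
  FD 3: (7.674,23.511) -> (10.101,25.275) [heading=36, draw]
  FD 4: (10.101,25.275) -> (13.337,27.626) [heading=36, draw]
]
PU: pen up
FD 8: (13.337,27.626) -> (19.809,32.328) [heading=36, move]
LT 90: heading 36 -> 126
LT 30: heading 126 -> 156
RT 120: heading 156 -> 36
BK 1: (19.809,32.328) -> (19,31.74) [heading=36, move]
Final: pos=(19,31.74), heading=36, 12 segment(s) drawn

Segment lengths:
  seg 1: (0,0) -> (19,0), length = 19
  seg 2: (19,0) -> (12.528,4.702), length = 8
  seg 3: (12.528,4.702) -> (-2.843,15.87), length = 19
  seg 4: (-2.843,15.87) -> (-9.316,11.168), length = 8
  seg 5: (-9.316,11.168) -> (-6.889,12.931), length = 3
  seg 6: (-6.889,12.931) -> (-3.652,15.282), length = 4
  seg 7: (-3.652,15.282) -> (-1.225,17.046), length = 3
  seg 8: (-1.225,17.046) -> (2.011,19.397), length = 4
  seg 9: (2.011,19.397) -> (4.438,21.16), length = 3
  seg 10: (4.438,21.16) -> (7.674,23.511), length = 4
  seg 11: (7.674,23.511) -> (10.101,25.275), length = 3
  seg 12: (10.101,25.275) -> (13.337,27.626), length = 4
Total = 82

Answer: 82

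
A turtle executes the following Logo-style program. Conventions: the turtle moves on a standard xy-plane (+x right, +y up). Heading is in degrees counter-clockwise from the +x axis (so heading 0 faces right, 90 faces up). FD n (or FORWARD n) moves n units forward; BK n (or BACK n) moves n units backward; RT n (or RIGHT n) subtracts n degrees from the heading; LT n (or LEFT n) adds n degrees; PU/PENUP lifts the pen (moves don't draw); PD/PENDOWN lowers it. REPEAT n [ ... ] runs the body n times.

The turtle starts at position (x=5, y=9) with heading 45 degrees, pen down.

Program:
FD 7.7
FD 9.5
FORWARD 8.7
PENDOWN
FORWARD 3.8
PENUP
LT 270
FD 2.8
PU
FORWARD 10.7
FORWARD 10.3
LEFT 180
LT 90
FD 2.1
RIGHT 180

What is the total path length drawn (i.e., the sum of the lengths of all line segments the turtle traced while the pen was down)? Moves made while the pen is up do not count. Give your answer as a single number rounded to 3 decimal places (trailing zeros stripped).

Executing turtle program step by step:
Start: pos=(5,9), heading=45, pen down
FD 7.7: (5,9) -> (10.445,14.445) [heading=45, draw]
FD 9.5: (10.445,14.445) -> (17.162,21.162) [heading=45, draw]
FD 8.7: (17.162,21.162) -> (23.314,27.314) [heading=45, draw]
PD: pen down
FD 3.8: (23.314,27.314) -> (26.001,30.001) [heading=45, draw]
PU: pen up
LT 270: heading 45 -> 315
FD 2.8: (26.001,30.001) -> (27.981,28.021) [heading=315, move]
PU: pen up
FD 10.7: (27.981,28.021) -> (35.547,20.455) [heading=315, move]
FD 10.3: (35.547,20.455) -> (42.83,13.172) [heading=315, move]
LT 180: heading 315 -> 135
LT 90: heading 135 -> 225
FD 2.1: (42.83,13.172) -> (41.345,11.687) [heading=225, move]
RT 180: heading 225 -> 45
Final: pos=(41.345,11.687), heading=45, 4 segment(s) drawn

Segment lengths:
  seg 1: (5,9) -> (10.445,14.445), length = 7.7
  seg 2: (10.445,14.445) -> (17.162,21.162), length = 9.5
  seg 3: (17.162,21.162) -> (23.314,27.314), length = 8.7
  seg 4: (23.314,27.314) -> (26.001,30.001), length = 3.8
Total = 29.7

Answer: 29.7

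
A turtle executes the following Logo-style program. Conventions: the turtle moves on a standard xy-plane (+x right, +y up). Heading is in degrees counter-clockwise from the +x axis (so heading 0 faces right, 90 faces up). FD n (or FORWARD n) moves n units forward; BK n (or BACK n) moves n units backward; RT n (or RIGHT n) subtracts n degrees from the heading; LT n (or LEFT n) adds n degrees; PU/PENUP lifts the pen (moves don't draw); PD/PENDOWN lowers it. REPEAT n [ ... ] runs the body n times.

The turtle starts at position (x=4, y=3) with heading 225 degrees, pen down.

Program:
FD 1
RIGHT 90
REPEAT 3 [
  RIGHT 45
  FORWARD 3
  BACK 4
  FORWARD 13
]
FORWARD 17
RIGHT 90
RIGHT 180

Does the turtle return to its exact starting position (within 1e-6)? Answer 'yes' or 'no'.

Answer: no

Derivation:
Executing turtle program step by step:
Start: pos=(4,3), heading=225, pen down
FD 1: (4,3) -> (3.293,2.293) [heading=225, draw]
RT 90: heading 225 -> 135
REPEAT 3 [
  -- iteration 1/3 --
  RT 45: heading 135 -> 90
  FD 3: (3.293,2.293) -> (3.293,5.293) [heading=90, draw]
  BK 4: (3.293,5.293) -> (3.293,1.293) [heading=90, draw]
  FD 13: (3.293,1.293) -> (3.293,14.293) [heading=90, draw]
  -- iteration 2/3 --
  RT 45: heading 90 -> 45
  FD 3: (3.293,14.293) -> (5.414,16.414) [heading=45, draw]
  BK 4: (5.414,16.414) -> (2.586,13.586) [heading=45, draw]
  FD 13: (2.586,13.586) -> (11.778,22.778) [heading=45, draw]
  -- iteration 3/3 --
  RT 45: heading 45 -> 0
  FD 3: (11.778,22.778) -> (14.778,22.778) [heading=0, draw]
  BK 4: (14.778,22.778) -> (10.778,22.778) [heading=0, draw]
  FD 13: (10.778,22.778) -> (23.778,22.778) [heading=0, draw]
]
FD 17: (23.778,22.778) -> (40.778,22.778) [heading=0, draw]
RT 90: heading 0 -> 270
RT 180: heading 270 -> 90
Final: pos=(40.778,22.778), heading=90, 11 segment(s) drawn

Start position: (4, 3)
Final position: (40.778, 22.778)
Distance = 41.759; >= 1e-6 -> NOT closed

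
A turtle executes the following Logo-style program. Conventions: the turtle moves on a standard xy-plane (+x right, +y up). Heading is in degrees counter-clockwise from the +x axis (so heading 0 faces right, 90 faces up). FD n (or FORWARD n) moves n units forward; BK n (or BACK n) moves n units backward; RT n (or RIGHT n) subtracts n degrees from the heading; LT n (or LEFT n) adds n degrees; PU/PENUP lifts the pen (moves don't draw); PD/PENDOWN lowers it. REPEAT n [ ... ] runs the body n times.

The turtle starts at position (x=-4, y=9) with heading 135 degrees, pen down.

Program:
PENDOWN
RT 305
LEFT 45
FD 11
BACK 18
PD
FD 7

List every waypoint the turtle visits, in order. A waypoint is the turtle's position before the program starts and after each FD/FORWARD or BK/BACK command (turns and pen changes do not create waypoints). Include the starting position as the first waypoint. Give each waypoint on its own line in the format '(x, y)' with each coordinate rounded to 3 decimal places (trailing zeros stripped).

Executing turtle program step by step:
Start: pos=(-4,9), heading=135, pen down
PD: pen down
RT 305: heading 135 -> 190
LT 45: heading 190 -> 235
FD 11: (-4,9) -> (-10.309,-0.011) [heading=235, draw]
BK 18: (-10.309,-0.011) -> (0.015,14.734) [heading=235, draw]
PD: pen down
FD 7: (0.015,14.734) -> (-4,9) [heading=235, draw]
Final: pos=(-4,9), heading=235, 3 segment(s) drawn
Waypoints (4 total):
(-4, 9)
(-10.309, -0.011)
(0.015, 14.734)
(-4, 9)

Answer: (-4, 9)
(-10.309, -0.011)
(0.015, 14.734)
(-4, 9)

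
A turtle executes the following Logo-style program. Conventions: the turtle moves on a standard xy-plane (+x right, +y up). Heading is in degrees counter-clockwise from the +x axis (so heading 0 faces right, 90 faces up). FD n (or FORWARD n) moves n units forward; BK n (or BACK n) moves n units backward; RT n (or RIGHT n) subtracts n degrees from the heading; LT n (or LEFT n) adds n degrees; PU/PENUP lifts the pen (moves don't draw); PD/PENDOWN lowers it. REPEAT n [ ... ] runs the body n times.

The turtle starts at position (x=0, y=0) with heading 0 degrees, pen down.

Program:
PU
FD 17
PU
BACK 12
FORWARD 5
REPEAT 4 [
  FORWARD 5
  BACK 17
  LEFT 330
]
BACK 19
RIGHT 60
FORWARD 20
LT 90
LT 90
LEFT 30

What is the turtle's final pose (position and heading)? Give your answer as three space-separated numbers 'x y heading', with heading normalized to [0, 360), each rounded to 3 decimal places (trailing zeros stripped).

Executing turtle program step by step:
Start: pos=(0,0), heading=0, pen down
PU: pen up
FD 17: (0,0) -> (17,0) [heading=0, move]
PU: pen up
BK 12: (17,0) -> (5,0) [heading=0, move]
FD 5: (5,0) -> (10,0) [heading=0, move]
REPEAT 4 [
  -- iteration 1/4 --
  FD 5: (10,0) -> (15,0) [heading=0, move]
  BK 17: (15,0) -> (-2,0) [heading=0, move]
  LT 330: heading 0 -> 330
  -- iteration 2/4 --
  FD 5: (-2,0) -> (2.33,-2.5) [heading=330, move]
  BK 17: (2.33,-2.5) -> (-12.392,6) [heading=330, move]
  LT 330: heading 330 -> 300
  -- iteration 3/4 --
  FD 5: (-12.392,6) -> (-9.892,1.67) [heading=300, move]
  BK 17: (-9.892,1.67) -> (-18.392,16.392) [heading=300, move]
  LT 330: heading 300 -> 270
  -- iteration 4/4 --
  FD 5: (-18.392,16.392) -> (-18.392,11.392) [heading=270, move]
  BK 17: (-18.392,11.392) -> (-18.392,28.392) [heading=270, move]
  LT 330: heading 270 -> 240
]
BK 19: (-18.392,28.392) -> (-8.892,44.847) [heading=240, move]
RT 60: heading 240 -> 180
FD 20: (-8.892,44.847) -> (-28.892,44.847) [heading=180, move]
LT 90: heading 180 -> 270
LT 90: heading 270 -> 0
LT 30: heading 0 -> 30
Final: pos=(-28.892,44.847), heading=30, 0 segment(s) drawn

Answer: -28.892 44.847 30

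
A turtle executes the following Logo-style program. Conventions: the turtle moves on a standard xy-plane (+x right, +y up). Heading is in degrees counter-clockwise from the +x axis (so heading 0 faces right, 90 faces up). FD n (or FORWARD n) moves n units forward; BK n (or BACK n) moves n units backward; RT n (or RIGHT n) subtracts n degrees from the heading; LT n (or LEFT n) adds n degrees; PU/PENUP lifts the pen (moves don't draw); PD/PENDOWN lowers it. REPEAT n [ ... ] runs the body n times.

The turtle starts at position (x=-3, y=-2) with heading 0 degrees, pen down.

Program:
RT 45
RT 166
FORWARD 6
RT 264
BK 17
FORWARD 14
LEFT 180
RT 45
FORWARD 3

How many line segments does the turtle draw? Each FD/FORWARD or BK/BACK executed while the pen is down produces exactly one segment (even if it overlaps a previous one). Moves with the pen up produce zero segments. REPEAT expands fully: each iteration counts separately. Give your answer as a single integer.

Executing turtle program step by step:
Start: pos=(-3,-2), heading=0, pen down
RT 45: heading 0 -> 315
RT 166: heading 315 -> 149
FD 6: (-3,-2) -> (-8.143,1.09) [heading=149, draw]
RT 264: heading 149 -> 245
BK 17: (-8.143,1.09) -> (-0.958,16.497) [heading=245, draw]
FD 14: (-0.958,16.497) -> (-6.875,3.809) [heading=245, draw]
LT 180: heading 245 -> 65
RT 45: heading 65 -> 20
FD 3: (-6.875,3.809) -> (-4.056,4.835) [heading=20, draw]
Final: pos=(-4.056,4.835), heading=20, 4 segment(s) drawn
Segments drawn: 4

Answer: 4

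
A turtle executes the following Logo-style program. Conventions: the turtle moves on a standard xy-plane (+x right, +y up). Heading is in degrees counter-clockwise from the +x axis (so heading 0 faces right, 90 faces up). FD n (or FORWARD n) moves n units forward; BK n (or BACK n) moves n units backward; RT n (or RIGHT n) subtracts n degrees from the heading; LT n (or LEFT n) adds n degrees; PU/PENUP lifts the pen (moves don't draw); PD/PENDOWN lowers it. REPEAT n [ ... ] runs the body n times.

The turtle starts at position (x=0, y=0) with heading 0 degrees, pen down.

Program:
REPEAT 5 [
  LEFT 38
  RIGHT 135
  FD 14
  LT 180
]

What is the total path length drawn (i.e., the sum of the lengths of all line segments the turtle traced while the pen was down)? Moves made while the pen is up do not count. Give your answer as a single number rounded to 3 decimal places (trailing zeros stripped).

Executing turtle program step by step:
Start: pos=(0,0), heading=0, pen down
REPEAT 5 [
  -- iteration 1/5 --
  LT 38: heading 0 -> 38
  RT 135: heading 38 -> 263
  FD 14: (0,0) -> (-1.706,-13.896) [heading=263, draw]
  LT 180: heading 263 -> 83
  -- iteration 2/5 --
  LT 38: heading 83 -> 121
  RT 135: heading 121 -> 346
  FD 14: (-1.706,-13.896) -> (11.878,-17.283) [heading=346, draw]
  LT 180: heading 346 -> 166
  -- iteration 3/5 --
  LT 38: heading 166 -> 204
  RT 135: heading 204 -> 69
  FD 14: (11.878,-17.283) -> (16.895,-4.212) [heading=69, draw]
  LT 180: heading 69 -> 249
  -- iteration 4/5 --
  LT 38: heading 249 -> 287
  RT 135: heading 287 -> 152
  FD 14: (16.895,-4.212) -> (4.534,2.36) [heading=152, draw]
  LT 180: heading 152 -> 332
  -- iteration 5/5 --
  LT 38: heading 332 -> 10
  RT 135: heading 10 -> 235
  FD 14: (4.534,2.36) -> (-3.496,-9.108) [heading=235, draw]
  LT 180: heading 235 -> 55
]
Final: pos=(-3.496,-9.108), heading=55, 5 segment(s) drawn

Segment lengths:
  seg 1: (0,0) -> (-1.706,-13.896), length = 14
  seg 2: (-1.706,-13.896) -> (11.878,-17.283), length = 14
  seg 3: (11.878,-17.283) -> (16.895,-4.212), length = 14
  seg 4: (16.895,-4.212) -> (4.534,2.36), length = 14
  seg 5: (4.534,2.36) -> (-3.496,-9.108), length = 14
Total = 70

Answer: 70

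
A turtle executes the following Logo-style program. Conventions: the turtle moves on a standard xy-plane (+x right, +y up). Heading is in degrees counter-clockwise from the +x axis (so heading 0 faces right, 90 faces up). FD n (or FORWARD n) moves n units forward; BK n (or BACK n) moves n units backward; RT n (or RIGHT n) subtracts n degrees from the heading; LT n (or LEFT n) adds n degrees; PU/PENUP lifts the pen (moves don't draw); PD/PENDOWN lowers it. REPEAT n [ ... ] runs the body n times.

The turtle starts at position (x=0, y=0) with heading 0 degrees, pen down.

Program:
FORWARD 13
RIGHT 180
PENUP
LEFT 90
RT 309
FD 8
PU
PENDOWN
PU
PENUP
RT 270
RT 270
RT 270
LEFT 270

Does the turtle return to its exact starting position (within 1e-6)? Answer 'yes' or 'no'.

Executing turtle program step by step:
Start: pos=(0,0), heading=0, pen down
FD 13: (0,0) -> (13,0) [heading=0, draw]
RT 180: heading 0 -> 180
PU: pen up
LT 90: heading 180 -> 270
RT 309: heading 270 -> 321
FD 8: (13,0) -> (19.217,-5.035) [heading=321, move]
PU: pen up
PD: pen down
PU: pen up
PU: pen up
RT 270: heading 321 -> 51
RT 270: heading 51 -> 141
RT 270: heading 141 -> 231
LT 270: heading 231 -> 141
Final: pos=(19.217,-5.035), heading=141, 1 segment(s) drawn

Start position: (0, 0)
Final position: (19.217, -5.035)
Distance = 19.866; >= 1e-6 -> NOT closed

Answer: no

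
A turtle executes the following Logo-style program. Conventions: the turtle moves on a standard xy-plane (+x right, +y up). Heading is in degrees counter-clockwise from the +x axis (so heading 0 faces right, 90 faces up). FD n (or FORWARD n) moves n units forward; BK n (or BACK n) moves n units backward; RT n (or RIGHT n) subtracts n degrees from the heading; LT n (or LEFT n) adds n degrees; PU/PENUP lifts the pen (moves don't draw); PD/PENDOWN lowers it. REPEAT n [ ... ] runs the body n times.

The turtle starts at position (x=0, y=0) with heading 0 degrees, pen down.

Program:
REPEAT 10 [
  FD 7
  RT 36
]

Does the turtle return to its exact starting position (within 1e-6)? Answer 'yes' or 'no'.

Answer: yes

Derivation:
Executing turtle program step by step:
Start: pos=(0,0), heading=0, pen down
REPEAT 10 [
  -- iteration 1/10 --
  FD 7: (0,0) -> (7,0) [heading=0, draw]
  RT 36: heading 0 -> 324
  -- iteration 2/10 --
  FD 7: (7,0) -> (12.663,-4.114) [heading=324, draw]
  RT 36: heading 324 -> 288
  -- iteration 3/10 --
  FD 7: (12.663,-4.114) -> (14.826,-10.772) [heading=288, draw]
  RT 36: heading 288 -> 252
  -- iteration 4/10 --
  FD 7: (14.826,-10.772) -> (12.663,-17.429) [heading=252, draw]
  RT 36: heading 252 -> 216
  -- iteration 5/10 --
  FD 7: (12.663,-17.429) -> (7,-21.544) [heading=216, draw]
  RT 36: heading 216 -> 180
  -- iteration 6/10 --
  FD 7: (7,-21.544) -> (0,-21.544) [heading=180, draw]
  RT 36: heading 180 -> 144
  -- iteration 7/10 --
  FD 7: (0,-21.544) -> (-5.663,-17.429) [heading=144, draw]
  RT 36: heading 144 -> 108
  -- iteration 8/10 --
  FD 7: (-5.663,-17.429) -> (-7.826,-10.772) [heading=108, draw]
  RT 36: heading 108 -> 72
  -- iteration 9/10 --
  FD 7: (-7.826,-10.772) -> (-5.663,-4.114) [heading=72, draw]
  RT 36: heading 72 -> 36
  -- iteration 10/10 --
  FD 7: (-5.663,-4.114) -> (0,0) [heading=36, draw]
  RT 36: heading 36 -> 0
]
Final: pos=(0,0), heading=0, 10 segment(s) drawn

Start position: (0, 0)
Final position: (0, 0)
Distance = 0; < 1e-6 -> CLOSED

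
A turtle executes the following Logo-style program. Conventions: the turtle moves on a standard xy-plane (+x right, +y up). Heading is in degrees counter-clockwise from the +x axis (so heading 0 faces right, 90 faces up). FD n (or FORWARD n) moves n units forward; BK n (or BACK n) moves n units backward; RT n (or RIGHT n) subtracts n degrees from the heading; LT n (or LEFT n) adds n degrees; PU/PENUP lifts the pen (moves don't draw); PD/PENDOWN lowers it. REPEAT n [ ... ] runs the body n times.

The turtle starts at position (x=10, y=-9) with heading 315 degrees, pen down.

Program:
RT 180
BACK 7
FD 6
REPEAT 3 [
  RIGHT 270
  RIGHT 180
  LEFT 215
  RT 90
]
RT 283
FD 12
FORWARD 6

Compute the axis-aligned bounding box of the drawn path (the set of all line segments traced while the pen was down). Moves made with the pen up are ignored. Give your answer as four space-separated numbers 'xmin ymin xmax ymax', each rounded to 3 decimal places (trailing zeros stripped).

Executing turtle program step by step:
Start: pos=(10,-9), heading=315, pen down
RT 180: heading 315 -> 135
BK 7: (10,-9) -> (14.95,-13.95) [heading=135, draw]
FD 6: (14.95,-13.95) -> (10.707,-9.707) [heading=135, draw]
REPEAT 3 [
  -- iteration 1/3 --
  RT 270: heading 135 -> 225
  RT 180: heading 225 -> 45
  LT 215: heading 45 -> 260
  RT 90: heading 260 -> 170
  -- iteration 2/3 --
  RT 270: heading 170 -> 260
  RT 180: heading 260 -> 80
  LT 215: heading 80 -> 295
  RT 90: heading 295 -> 205
  -- iteration 3/3 --
  RT 270: heading 205 -> 295
  RT 180: heading 295 -> 115
  LT 215: heading 115 -> 330
  RT 90: heading 330 -> 240
]
RT 283: heading 240 -> 317
FD 12: (10.707,-9.707) -> (19.483,-17.891) [heading=317, draw]
FD 6: (19.483,-17.891) -> (23.871,-21.983) [heading=317, draw]
Final: pos=(23.871,-21.983), heading=317, 4 segment(s) drawn

Segment endpoints: x in {10, 10.707, 14.95, 19.483, 23.871}, y in {-21.983, -17.891, -13.95, -9.707, -9}
xmin=10, ymin=-21.983, xmax=23.871, ymax=-9

Answer: 10 -21.983 23.871 -9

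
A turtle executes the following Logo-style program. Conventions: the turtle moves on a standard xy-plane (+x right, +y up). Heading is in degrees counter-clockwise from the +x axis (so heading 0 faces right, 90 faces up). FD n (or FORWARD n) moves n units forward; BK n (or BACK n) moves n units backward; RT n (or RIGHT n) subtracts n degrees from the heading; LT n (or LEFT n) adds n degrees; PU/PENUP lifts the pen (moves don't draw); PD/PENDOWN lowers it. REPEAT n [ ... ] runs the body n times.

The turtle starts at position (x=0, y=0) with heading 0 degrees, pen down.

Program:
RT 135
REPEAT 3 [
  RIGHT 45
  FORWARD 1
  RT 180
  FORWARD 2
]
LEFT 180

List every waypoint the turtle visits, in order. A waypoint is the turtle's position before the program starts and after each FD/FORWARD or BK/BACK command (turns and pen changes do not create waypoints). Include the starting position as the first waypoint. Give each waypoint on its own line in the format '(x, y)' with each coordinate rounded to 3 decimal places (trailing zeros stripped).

Answer: (0, 0)
(-1, 0)
(1, 0)
(1.707, -0.707)
(0.293, 0.707)
(0.293, 1.707)
(0.293, -0.293)

Derivation:
Executing turtle program step by step:
Start: pos=(0,0), heading=0, pen down
RT 135: heading 0 -> 225
REPEAT 3 [
  -- iteration 1/3 --
  RT 45: heading 225 -> 180
  FD 1: (0,0) -> (-1,0) [heading=180, draw]
  RT 180: heading 180 -> 0
  FD 2: (-1,0) -> (1,0) [heading=0, draw]
  -- iteration 2/3 --
  RT 45: heading 0 -> 315
  FD 1: (1,0) -> (1.707,-0.707) [heading=315, draw]
  RT 180: heading 315 -> 135
  FD 2: (1.707,-0.707) -> (0.293,0.707) [heading=135, draw]
  -- iteration 3/3 --
  RT 45: heading 135 -> 90
  FD 1: (0.293,0.707) -> (0.293,1.707) [heading=90, draw]
  RT 180: heading 90 -> 270
  FD 2: (0.293,1.707) -> (0.293,-0.293) [heading=270, draw]
]
LT 180: heading 270 -> 90
Final: pos=(0.293,-0.293), heading=90, 6 segment(s) drawn
Waypoints (7 total):
(0, 0)
(-1, 0)
(1, 0)
(1.707, -0.707)
(0.293, 0.707)
(0.293, 1.707)
(0.293, -0.293)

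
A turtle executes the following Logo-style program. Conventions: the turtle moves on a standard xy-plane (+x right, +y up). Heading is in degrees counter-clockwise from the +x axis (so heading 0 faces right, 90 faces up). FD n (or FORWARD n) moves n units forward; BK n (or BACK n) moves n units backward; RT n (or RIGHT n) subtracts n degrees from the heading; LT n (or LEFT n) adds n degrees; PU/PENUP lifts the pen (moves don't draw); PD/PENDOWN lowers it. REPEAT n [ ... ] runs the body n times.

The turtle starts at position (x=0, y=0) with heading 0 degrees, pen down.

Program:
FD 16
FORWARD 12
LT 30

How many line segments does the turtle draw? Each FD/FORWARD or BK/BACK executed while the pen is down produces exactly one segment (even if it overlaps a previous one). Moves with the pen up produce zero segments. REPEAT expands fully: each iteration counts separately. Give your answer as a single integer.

Answer: 2

Derivation:
Executing turtle program step by step:
Start: pos=(0,0), heading=0, pen down
FD 16: (0,0) -> (16,0) [heading=0, draw]
FD 12: (16,0) -> (28,0) [heading=0, draw]
LT 30: heading 0 -> 30
Final: pos=(28,0), heading=30, 2 segment(s) drawn
Segments drawn: 2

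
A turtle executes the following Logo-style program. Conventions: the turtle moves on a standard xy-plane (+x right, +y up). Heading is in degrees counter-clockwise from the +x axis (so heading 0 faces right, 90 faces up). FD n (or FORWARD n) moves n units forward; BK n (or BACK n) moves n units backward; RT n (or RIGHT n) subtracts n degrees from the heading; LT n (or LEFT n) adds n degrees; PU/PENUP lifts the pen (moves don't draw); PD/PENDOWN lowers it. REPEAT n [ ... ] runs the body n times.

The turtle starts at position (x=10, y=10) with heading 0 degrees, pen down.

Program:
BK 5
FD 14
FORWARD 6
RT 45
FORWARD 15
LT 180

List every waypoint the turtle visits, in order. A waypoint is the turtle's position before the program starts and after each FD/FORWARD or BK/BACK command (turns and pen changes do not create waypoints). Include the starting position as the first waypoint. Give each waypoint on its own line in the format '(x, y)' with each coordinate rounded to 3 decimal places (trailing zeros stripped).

Executing turtle program step by step:
Start: pos=(10,10), heading=0, pen down
BK 5: (10,10) -> (5,10) [heading=0, draw]
FD 14: (5,10) -> (19,10) [heading=0, draw]
FD 6: (19,10) -> (25,10) [heading=0, draw]
RT 45: heading 0 -> 315
FD 15: (25,10) -> (35.607,-0.607) [heading=315, draw]
LT 180: heading 315 -> 135
Final: pos=(35.607,-0.607), heading=135, 4 segment(s) drawn
Waypoints (5 total):
(10, 10)
(5, 10)
(19, 10)
(25, 10)
(35.607, -0.607)

Answer: (10, 10)
(5, 10)
(19, 10)
(25, 10)
(35.607, -0.607)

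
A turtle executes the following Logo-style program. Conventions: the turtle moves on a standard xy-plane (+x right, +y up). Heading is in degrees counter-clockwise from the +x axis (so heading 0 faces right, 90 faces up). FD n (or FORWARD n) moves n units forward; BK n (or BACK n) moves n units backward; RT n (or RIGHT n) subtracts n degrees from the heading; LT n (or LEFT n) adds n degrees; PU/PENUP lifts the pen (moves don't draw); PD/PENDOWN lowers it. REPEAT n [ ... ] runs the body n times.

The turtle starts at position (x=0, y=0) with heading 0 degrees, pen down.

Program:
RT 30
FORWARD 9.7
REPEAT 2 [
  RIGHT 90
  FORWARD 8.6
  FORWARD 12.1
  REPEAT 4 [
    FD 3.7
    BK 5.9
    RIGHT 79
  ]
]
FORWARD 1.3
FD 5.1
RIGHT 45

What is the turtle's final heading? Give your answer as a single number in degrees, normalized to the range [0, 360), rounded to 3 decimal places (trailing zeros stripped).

Executing turtle program step by step:
Start: pos=(0,0), heading=0, pen down
RT 30: heading 0 -> 330
FD 9.7: (0,0) -> (8.4,-4.85) [heading=330, draw]
REPEAT 2 [
  -- iteration 1/2 --
  RT 90: heading 330 -> 240
  FD 8.6: (8.4,-4.85) -> (4.1,-12.298) [heading=240, draw]
  FD 12.1: (4.1,-12.298) -> (-1.95,-22.777) [heading=240, draw]
  REPEAT 4 [
    -- iteration 1/4 --
    FD 3.7: (-1.95,-22.777) -> (-3.8,-25.981) [heading=240, draw]
    BK 5.9: (-3.8,-25.981) -> (-0.85,-20.871) [heading=240, draw]
    RT 79: heading 240 -> 161
    -- iteration 2/4 --
    FD 3.7: (-0.85,-20.871) -> (-4.348,-19.667) [heading=161, draw]
    BK 5.9: (-4.348,-19.667) -> (1.231,-21.588) [heading=161, draw]
    RT 79: heading 161 -> 82
    -- iteration 3/4 --
    FD 3.7: (1.231,-21.588) -> (1.746,-17.924) [heading=82, draw]
    BK 5.9: (1.746,-17.924) -> (0.924,-23.766) [heading=82, draw]
    RT 79: heading 82 -> 3
    -- iteration 4/4 --
    FD 3.7: (0.924,-23.766) -> (4.619,-23.573) [heading=3, draw]
    BK 5.9: (4.619,-23.573) -> (-1.273,-23.881) [heading=3, draw]
    RT 79: heading 3 -> 284
  ]
  -- iteration 2/2 --
  RT 90: heading 284 -> 194
  FD 8.6: (-1.273,-23.881) -> (-9.617,-25.962) [heading=194, draw]
  FD 12.1: (-9.617,-25.962) -> (-21.358,-28.889) [heading=194, draw]
  REPEAT 4 [
    -- iteration 1/4 --
    FD 3.7: (-21.358,-28.889) -> (-24.948,-29.784) [heading=194, draw]
    BK 5.9: (-24.948,-29.784) -> (-19.223,-28.357) [heading=194, draw]
    RT 79: heading 194 -> 115
    -- iteration 2/4 --
    FD 3.7: (-19.223,-28.357) -> (-20.787,-25.004) [heading=115, draw]
    BK 5.9: (-20.787,-25.004) -> (-18.293,-30.351) [heading=115, draw]
    RT 79: heading 115 -> 36
    -- iteration 3/4 --
    FD 3.7: (-18.293,-30.351) -> (-15.3,-28.176) [heading=36, draw]
    BK 5.9: (-15.3,-28.176) -> (-20.073,-31.644) [heading=36, draw]
    RT 79: heading 36 -> 317
    -- iteration 4/4 --
    FD 3.7: (-20.073,-31.644) -> (-17.367,-34.167) [heading=317, draw]
    BK 5.9: (-17.367,-34.167) -> (-21.682,-30.144) [heading=317, draw]
    RT 79: heading 317 -> 238
  ]
]
FD 1.3: (-21.682,-30.144) -> (-22.371,-31.246) [heading=238, draw]
FD 5.1: (-22.371,-31.246) -> (-25.074,-35.571) [heading=238, draw]
RT 45: heading 238 -> 193
Final: pos=(-25.074,-35.571), heading=193, 23 segment(s) drawn

Answer: 193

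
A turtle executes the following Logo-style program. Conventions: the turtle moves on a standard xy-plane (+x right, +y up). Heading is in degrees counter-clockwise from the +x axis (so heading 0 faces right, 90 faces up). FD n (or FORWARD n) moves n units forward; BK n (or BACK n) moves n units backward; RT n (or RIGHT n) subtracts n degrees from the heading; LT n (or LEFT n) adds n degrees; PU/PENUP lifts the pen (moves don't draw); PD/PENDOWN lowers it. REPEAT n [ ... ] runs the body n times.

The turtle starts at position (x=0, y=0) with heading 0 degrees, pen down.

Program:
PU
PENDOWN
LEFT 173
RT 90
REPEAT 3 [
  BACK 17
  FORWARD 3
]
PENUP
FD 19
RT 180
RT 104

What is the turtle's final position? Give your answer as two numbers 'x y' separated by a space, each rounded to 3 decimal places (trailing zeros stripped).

Executing turtle program step by step:
Start: pos=(0,0), heading=0, pen down
PU: pen up
PD: pen down
LT 173: heading 0 -> 173
RT 90: heading 173 -> 83
REPEAT 3 [
  -- iteration 1/3 --
  BK 17: (0,0) -> (-2.072,-16.873) [heading=83, draw]
  FD 3: (-2.072,-16.873) -> (-1.706,-13.896) [heading=83, draw]
  -- iteration 2/3 --
  BK 17: (-1.706,-13.896) -> (-3.778,-30.769) [heading=83, draw]
  FD 3: (-3.778,-30.769) -> (-3.412,-27.791) [heading=83, draw]
  -- iteration 3/3 --
  BK 17: (-3.412,-27.791) -> (-5.484,-44.665) [heading=83, draw]
  FD 3: (-5.484,-44.665) -> (-5.119,-41.687) [heading=83, draw]
]
PU: pen up
FD 19: (-5.119,-41.687) -> (-2.803,-22.829) [heading=83, move]
RT 180: heading 83 -> 263
RT 104: heading 263 -> 159
Final: pos=(-2.803,-22.829), heading=159, 6 segment(s) drawn

Answer: -2.803 -22.829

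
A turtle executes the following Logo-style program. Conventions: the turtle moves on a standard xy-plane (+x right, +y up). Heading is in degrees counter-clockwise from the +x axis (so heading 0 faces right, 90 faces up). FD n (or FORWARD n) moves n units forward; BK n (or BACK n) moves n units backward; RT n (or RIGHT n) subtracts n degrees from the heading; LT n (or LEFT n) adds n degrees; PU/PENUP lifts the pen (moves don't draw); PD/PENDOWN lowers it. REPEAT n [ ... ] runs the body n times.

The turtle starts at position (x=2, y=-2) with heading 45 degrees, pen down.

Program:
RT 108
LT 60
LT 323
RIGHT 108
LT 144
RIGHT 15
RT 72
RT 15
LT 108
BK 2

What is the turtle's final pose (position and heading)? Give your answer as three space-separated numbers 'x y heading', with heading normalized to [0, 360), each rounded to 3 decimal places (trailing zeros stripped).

Executing turtle program step by step:
Start: pos=(2,-2), heading=45, pen down
RT 108: heading 45 -> 297
LT 60: heading 297 -> 357
LT 323: heading 357 -> 320
RT 108: heading 320 -> 212
LT 144: heading 212 -> 356
RT 15: heading 356 -> 341
RT 72: heading 341 -> 269
RT 15: heading 269 -> 254
LT 108: heading 254 -> 2
BK 2: (2,-2) -> (0.001,-2.07) [heading=2, draw]
Final: pos=(0.001,-2.07), heading=2, 1 segment(s) drawn

Answer: 0.001 -2.07 2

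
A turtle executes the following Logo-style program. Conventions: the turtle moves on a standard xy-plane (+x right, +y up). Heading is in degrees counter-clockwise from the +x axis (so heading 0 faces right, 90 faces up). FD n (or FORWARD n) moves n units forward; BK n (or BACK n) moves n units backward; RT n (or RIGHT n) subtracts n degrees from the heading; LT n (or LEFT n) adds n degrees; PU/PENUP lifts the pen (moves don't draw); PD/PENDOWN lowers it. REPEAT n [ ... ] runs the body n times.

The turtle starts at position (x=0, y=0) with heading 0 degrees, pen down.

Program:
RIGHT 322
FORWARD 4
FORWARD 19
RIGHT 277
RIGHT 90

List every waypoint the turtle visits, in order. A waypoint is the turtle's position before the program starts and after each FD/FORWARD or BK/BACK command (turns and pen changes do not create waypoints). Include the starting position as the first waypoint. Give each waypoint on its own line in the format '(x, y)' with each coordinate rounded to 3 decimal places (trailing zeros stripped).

Executing turtle program step by step:
Start: pos=(0,0), heading=0, pen down
RT 322: heading 0 -> 38
FD 4: (0,0) -> (3.152,2.463) [heading=38, draw]
FD 19: (3.152,2.463) -> (18.124,14.16) [heading=38, draw]
RT 277: heading 38 -> 121
RT 90: heading 121 -> 31
Final: pos=(18.124,14.16), heading=31, 2 segment(s) drawn
Waypoints (3 total):
(0, 0)
(3.152, 2.463)
(18.124, 14.16)

Answer: (0, 0)
(3.152, 2.463)
(18.124, 14.16)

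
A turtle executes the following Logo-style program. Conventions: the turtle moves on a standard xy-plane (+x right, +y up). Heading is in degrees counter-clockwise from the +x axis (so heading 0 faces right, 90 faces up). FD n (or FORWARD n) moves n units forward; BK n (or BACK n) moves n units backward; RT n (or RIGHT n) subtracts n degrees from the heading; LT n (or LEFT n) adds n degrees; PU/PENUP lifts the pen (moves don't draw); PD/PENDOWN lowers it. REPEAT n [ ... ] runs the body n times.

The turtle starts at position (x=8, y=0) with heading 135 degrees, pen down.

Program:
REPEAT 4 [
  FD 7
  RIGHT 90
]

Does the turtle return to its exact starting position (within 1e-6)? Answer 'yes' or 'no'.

Answer: yes

Derivation:
Executing turtle program step by step:
Start: pos=(8,0), heading=135, pen down
REPEAT 4 [
  -- iteration 1/4 --
  FD 7: (8,0) -> (3.05,4.95) [heading=135, draw]
  RT 90: heading 135 -> 45
  -- iteration 2/4 --
  FD 7: (3.05,4.95) -> (8,9.899) [heading=45, draw]
  RT 90: heading 45 -> 315
  -- iteration 3/4 --
  FD 7: (8,9.899) -> (12.95,4.95) [heading=315, draw]
  RT 90: heading 315 -> 225
  -- iteration 4/4 --
  FD 7: (12.95,4.95) -> (8,0) [heading=225, draw]
  RT 90: heading 225 -> 135
]
Final: pos=(8,0), heading=135, 4 segment(s) drawn

Start position: (8, 0)
Final position: (8, 0)
Distance = 0; < 1e-6 -> CLOSED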